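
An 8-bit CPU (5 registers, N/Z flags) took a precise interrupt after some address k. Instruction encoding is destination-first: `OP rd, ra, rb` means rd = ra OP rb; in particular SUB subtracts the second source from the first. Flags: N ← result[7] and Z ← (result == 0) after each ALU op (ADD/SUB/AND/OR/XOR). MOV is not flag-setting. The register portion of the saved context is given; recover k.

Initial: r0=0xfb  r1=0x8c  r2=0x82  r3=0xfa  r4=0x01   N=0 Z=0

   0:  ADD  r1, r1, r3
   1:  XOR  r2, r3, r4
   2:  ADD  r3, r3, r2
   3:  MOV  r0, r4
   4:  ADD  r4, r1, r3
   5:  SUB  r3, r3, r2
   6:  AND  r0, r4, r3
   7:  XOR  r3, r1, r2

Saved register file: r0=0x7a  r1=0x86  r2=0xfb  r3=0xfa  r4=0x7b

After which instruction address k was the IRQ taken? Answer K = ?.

K = 6

after  0: r0=0xfb r1=0x86 r2=0x82 r3=0xfa r4=0x01  N=1 Z=0
after  1: r0=0xfb r1=0x86 r2=0xfb r3=0xfa r4=0x01  N=1 Z=0
after  2: r0=0xfb r1=0x86 r2=0xfb r3=0xf5 r4=0x01  N=1 Z=0
after  3: r0=0x01 r1=0x86 r2=0xfb r3=0xf5 r4=0x01  N=1 Z=0
after  4: r0=0x01 r1=0x86 r2=0xfb r3=0xf5 r4=0x7b  N=0 Z=0
after  5: r0=0x01 r1=0x86 r2=0xfb r3=0xfa r4=0x7b  N=1 Z=0
after  6: r0=0x7a r1=0x86 r2=0xfb r3=0xfa r4=0x7b  N=0 Z=0
-- IRQ taken; context saved, return-PC = 7 --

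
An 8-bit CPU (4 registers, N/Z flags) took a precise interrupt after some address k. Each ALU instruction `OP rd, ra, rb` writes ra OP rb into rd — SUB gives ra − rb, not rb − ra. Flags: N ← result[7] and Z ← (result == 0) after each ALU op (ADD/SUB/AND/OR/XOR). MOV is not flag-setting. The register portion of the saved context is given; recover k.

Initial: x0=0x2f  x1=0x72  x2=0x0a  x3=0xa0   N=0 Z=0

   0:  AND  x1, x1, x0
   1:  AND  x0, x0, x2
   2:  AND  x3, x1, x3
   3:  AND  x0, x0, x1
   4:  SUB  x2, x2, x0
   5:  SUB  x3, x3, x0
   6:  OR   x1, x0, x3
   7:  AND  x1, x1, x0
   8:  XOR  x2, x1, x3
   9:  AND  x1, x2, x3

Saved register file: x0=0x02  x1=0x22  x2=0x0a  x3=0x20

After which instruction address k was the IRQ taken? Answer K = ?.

after  0: x0=0x2f x1=0x22 x2=0x0a x3=0xa0  N=0 Z=0
after  1: x0=0x0a x1=0x22 x2=0x0a x3=0xa0  N=0 Z=0
after  2: x0=0x0a x1=0x22 x2=0x0a x3=0x20  N=0 Z=0
after  3: x0=0x02 x1=0x22 x2=0x0a x3=0x20  N=0 Z=0
-- IRQ taken; context saved, return-PC = 4 --

K = 3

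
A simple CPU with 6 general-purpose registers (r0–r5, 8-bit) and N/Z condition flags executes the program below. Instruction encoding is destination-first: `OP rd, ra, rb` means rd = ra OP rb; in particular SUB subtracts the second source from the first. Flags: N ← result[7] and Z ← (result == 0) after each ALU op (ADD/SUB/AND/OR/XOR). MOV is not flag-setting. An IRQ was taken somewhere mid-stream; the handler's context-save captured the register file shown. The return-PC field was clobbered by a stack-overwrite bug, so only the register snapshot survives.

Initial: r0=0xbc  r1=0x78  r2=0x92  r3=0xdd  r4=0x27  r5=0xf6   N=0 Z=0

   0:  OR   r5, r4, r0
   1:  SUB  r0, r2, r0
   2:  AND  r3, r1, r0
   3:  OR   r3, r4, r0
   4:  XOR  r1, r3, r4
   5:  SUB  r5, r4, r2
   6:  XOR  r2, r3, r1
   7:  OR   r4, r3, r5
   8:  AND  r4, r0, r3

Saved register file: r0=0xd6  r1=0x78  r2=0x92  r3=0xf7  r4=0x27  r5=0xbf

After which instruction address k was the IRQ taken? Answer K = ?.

K = 3

after  0: r0=0xbc r1=0x78 r2=0x92 r3=0xdd r4=0x27 r5=0xbf  N=1 Z=0
after  1: r0=0xd6 r1=0x78 r2=0x92 r3=0xdd r4=0x27 r5=0xbf  N=1 Z=0
after  2: r0=0xd6 r1=0x78 r2=0x92 r3=0x50 r4=0x27 r5=0xbf  N=0 Z=0
after  3: r0=0xd6 r1=0x78 r2=0x92 r3=0xf7 r4=0x27 r5=0xbf  N=1 Z=0
-- IRQ taken; context saved, return-PC = 4 --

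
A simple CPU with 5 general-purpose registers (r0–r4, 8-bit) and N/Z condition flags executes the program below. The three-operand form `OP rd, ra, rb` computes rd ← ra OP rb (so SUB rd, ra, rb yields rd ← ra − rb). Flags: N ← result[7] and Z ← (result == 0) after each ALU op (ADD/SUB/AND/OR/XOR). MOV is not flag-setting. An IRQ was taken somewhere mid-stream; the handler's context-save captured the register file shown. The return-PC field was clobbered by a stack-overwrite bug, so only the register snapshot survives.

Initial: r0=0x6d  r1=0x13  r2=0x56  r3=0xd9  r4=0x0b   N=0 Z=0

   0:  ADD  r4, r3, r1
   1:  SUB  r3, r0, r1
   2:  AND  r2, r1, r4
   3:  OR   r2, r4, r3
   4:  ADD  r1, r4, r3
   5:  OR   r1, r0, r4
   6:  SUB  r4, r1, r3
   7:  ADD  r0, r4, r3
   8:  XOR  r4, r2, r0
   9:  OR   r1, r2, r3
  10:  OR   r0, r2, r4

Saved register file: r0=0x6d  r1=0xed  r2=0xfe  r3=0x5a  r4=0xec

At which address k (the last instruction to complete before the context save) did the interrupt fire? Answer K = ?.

after  0: r0=0x6d r1=0x13 r2=0x56 r3=0xd9 r4=0xec  N=1 Z=0
after  1: r0=0x6d r1=0x13 r2=0x56 r3=0x5a r4=0xec  N=0 Z=0
after  2: r0=0x6d r1=0x13 r2=0x00 r3=0x5a r4=0xec  N=0 Z=1
after  3: r0=0x6d r1=0x13 r2=0xfe r3=0x5a r4=0xec  N=1 Z=0
after  4: r0=0x6d r1=0x46 r2=0xfe r3=0x5a r4=0xec  N=0 Z=0
after  5: r0=0x6d r1=0xed r2=0xfe r3=0x5a r4=0xec  N=1 Z=0
-- IRQ taken; context saved, return-PC = 6 --

K = 5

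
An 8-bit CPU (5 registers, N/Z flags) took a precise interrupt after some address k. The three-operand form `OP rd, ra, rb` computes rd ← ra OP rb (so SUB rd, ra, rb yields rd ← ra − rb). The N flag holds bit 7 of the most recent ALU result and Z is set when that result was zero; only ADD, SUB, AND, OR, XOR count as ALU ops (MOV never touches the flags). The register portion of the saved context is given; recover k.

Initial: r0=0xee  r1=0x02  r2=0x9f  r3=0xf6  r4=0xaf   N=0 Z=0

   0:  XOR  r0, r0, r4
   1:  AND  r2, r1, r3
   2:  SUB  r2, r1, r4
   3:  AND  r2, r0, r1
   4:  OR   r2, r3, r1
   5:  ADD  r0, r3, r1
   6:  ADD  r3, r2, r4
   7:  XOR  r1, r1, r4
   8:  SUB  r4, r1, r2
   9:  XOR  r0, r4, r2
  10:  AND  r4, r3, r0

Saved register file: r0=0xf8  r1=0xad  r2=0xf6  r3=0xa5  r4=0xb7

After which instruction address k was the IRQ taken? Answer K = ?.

after  0: r0=0x41 r1=0x02 r2=0x9f r3=0xf6 r4=0xaf  N=0 Z=0
after  1: r0=0x41 r1=0x02 r2=0x02 r3=0xf6 r4=0xaf  N=0 Z=0
after  2: r0=0x41 r1=0x02 r2=0x53 r3=0xf6 r4=0xaf  N=0 Z=0
after  3: r0=0x41 r1=0x02 r2=0x00 r3=0xf6 r4=0xaf  N=0 Z=1
after  4: r0=0x41 r1=0x02 r2=0xf6 r3=0xf6 r4=0xaf  N=1 Z=0
after  5: r0=0xf8 r1=0x02 r2=0xf6 r3=0xf6 r4=0xaf  N=1 Z=0
after  6: r0=0xf8 r1=0x02 r2=0xf6 r3=0xa5 r4=0xaf  N=1 Z=0
after  7: r0=0xf8 r1=0xad r2=0xf6 r3=0xa5 r4=0xaf  N=1 Z=0
after  8: r0=0xf8 r1=0xad r2=0xf6 r3=0xa5 r4=0xb7  N=1 Z=0
-- IRQ taken; context saved, return-PC = 9 --

K = 8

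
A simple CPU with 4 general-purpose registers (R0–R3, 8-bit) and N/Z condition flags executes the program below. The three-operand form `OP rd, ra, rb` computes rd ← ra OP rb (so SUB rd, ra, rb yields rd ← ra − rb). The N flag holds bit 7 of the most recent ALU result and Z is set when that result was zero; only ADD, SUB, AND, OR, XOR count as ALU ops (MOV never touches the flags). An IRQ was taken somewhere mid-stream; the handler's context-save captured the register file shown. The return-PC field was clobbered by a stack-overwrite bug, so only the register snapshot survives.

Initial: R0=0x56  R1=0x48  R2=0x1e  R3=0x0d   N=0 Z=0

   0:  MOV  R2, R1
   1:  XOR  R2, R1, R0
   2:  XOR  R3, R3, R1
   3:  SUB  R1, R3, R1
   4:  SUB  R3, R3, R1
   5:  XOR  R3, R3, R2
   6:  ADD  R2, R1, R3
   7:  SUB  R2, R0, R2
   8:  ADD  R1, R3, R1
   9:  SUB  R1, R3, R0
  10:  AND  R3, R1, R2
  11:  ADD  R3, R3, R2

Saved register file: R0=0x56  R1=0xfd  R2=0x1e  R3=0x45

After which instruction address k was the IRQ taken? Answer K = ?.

K = 3

after  0: R0=0x56 R1=0x48 R2=0x48 R3=0x0d  N=0 Z=0
after  1: R0=0x56 R1=0x48 R2=0x1e R3=0x0d  N=0 Z=0
after  2: R0=0x56 R1=0x48 R2=0x1e R3=0x45  N=0 Z=0
after  3: R0=0x56 R1=0xfd R2=0x1e R3=0x45  N=1 Z=0
-- IRQ taken; context saved, return-PC = 4 --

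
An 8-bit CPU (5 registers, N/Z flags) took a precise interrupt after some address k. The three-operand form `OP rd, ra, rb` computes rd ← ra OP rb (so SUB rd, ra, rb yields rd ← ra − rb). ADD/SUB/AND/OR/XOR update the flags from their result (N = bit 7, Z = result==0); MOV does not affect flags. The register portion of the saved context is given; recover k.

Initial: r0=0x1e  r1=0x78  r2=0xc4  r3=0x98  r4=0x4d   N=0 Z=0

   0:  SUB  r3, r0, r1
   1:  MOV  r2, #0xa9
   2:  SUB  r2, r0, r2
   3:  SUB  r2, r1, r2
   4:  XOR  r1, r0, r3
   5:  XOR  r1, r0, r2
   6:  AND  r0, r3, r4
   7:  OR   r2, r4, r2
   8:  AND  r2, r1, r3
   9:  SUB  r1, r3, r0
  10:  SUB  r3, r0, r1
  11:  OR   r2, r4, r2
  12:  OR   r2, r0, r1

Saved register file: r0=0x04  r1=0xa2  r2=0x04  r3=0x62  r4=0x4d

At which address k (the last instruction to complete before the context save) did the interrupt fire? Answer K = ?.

K = 10

after  0: r0=0x1e r1=0x78 r2=0xc4 r3=0xa6 r4=0x4d  N=1 Z=0
after  1: r0=0x1e r1=0x78 r2=0xa9 r3=0xa6 r4=0x4d  N=1 Z=0
after  2: r0=0x1e r1=0x78 r2=0x75 r3=0xa6 r4=0x4d  N=0 Z=0
after  3: r0=0x1e r1=0x78 r2=0x03 r3=0xa6 r4=0x4d  N=0 Z=0
after  4: r0=0x1e r1=0xb8 r2=0x03 r3=0xa6 r4=0x4d  N=1 Z=0
after  5: r0=0x1e r1=0x1d r2=0x03 r3=0xa6 r4=0x4d  N=0 Z=0
after  6: r0=0x04 r1=0x1d r2=0x03 r3=0xa6 r4=0x4d  N=0 Z=0
after  7: r0=0x04 r1=0x1d r2=0x4f r3=0xa6 r4=0x4d  N=0 Z=0
after  8: r0=0x04 r1=0x1d r2=0x04 r3=0xa6 r4=0x4d  N=0 Z=0
after  9: r0=0x04 r1=0xa2 r2=0x04 r3=0xa6 r4=0x4d  N=1 Z=0
after 10: r0=0x04 r1=0xa2 r2=0x04 r3=0x62 r4=0x4d  N=0 Z=0
-- IRQ taken; context saved, return-PC = 11 --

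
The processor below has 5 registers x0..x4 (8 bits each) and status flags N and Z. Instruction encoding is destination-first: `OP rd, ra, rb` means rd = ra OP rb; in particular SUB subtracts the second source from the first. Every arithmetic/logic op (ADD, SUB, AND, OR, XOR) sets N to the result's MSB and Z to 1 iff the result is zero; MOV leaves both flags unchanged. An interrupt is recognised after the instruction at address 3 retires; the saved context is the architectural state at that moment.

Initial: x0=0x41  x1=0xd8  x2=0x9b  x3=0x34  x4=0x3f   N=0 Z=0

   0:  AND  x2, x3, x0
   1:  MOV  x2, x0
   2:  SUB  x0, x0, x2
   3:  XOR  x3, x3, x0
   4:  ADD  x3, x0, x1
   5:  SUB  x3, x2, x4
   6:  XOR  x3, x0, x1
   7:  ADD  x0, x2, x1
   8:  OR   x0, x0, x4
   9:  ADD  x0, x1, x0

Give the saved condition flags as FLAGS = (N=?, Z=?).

after  0: x0=0x41 x1=0xd8 x2=0x00 x3=0x34 x4=0x3f  N=0 Z=1
after  1: x0=0x41 x1=0xd8 x2=0x41 x3=0x34 x4=0x3f  N=0 Z=1
after  2: x0=0x00 x1=0xd8 x2=0x41 x3=0x34 x4=0x3f  N=0 Z=1
after  3: x0=0x00 x1=0xd8 x2=0x41 x3=0x34 x4=0x3f  N=0 Z=0
-- IRQ taken; context saved, return-PC = 4 --

FLAGS = (N=0, Z=0)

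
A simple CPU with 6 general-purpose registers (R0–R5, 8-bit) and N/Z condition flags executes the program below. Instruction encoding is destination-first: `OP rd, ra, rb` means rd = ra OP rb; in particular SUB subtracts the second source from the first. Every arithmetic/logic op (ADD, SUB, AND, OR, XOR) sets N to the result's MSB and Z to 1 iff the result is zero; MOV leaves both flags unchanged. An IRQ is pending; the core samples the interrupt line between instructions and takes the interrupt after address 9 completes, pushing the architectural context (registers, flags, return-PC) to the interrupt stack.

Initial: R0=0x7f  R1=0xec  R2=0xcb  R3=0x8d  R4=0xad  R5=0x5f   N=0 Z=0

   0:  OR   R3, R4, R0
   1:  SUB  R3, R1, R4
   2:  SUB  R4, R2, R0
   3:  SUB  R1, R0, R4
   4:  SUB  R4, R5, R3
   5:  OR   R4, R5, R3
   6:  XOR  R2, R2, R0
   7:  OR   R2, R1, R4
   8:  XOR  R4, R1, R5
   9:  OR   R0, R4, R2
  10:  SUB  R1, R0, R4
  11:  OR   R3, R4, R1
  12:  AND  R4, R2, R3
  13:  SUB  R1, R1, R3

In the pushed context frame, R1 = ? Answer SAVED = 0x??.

after  0: R0=0x7f R1=0xec R2=0xcb R3=0xff R4=0xad R5=0x5f  N=1 Z=0
after  1: R0=0x7f R1=0xec R2=0xcb R3=0x3f R4=0xad R5=0x5f  N=0 Z=0
after  2: R0=0x7f R1=0xec R2=0xcb R3=0x3f R4=0x4c R5=0x5f  N=0 Z=0
after  3: R0=0x7f R1=0x33 R2=0xcb R3=0x3f R4=0x4c R5=0x5f  N=0 Z=0
after  4: R0=0x7f R1=0x33 R2=0xcb R3=0x3f R4=0x20 R5=0x5f  N=0 Z=0
after  5: R0=0x7f R1=0x33 R2=0xcb R3=0x3f R4=0x7f R5=0x5f  N=0 Z=0
after  6: R0=0x7f R1=0x33 R2=0xb4 R3=0x3f R4=0x7f R5=0x5f  N=1 Z=0
after  7: R0=0x7f R1=0x33 R2=0x7f R3=0x3f R4=0x7f R5=0x5f  N=0 Z=0
after  8: R0=0x7f R1=0x33 R2=0x7f R3=0x3f R4=0x6c R5=0x5f  N=0 Z=0
after  9: R0=0x7f R1=0x33 R2=0x7f R3=0x3f R4=0x6c R5=0x5f  N=0 Z=0
-- IRQ taken; context saved, return-PC = 10 --

SAVED = 0x33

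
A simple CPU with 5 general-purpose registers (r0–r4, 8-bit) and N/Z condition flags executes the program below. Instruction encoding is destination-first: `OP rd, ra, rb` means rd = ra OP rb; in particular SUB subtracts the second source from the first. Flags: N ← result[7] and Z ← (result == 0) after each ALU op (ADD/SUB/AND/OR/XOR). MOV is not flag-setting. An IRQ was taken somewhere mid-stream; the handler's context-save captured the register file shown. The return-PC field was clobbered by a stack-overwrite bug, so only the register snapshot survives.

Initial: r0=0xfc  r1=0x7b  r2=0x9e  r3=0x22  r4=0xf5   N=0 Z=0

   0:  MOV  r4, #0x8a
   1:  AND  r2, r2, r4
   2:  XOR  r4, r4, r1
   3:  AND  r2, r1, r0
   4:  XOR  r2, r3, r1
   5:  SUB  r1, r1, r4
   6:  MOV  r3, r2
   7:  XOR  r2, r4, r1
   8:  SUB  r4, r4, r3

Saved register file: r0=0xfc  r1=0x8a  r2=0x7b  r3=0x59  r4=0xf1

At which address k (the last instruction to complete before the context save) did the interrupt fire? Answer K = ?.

after  0: r0=0xfc r1=0x7b r2=0x9e r3=0x22 r4=0x8a  N=0 Z=0
after  1: r0=0xfc r1=0x7b r2=0x8a r3=0x22 r4=0x8a  N=1 Z=0
after  2: r0=0xfc r1=0x7b r2=0x8a r3=0x22 r4=0xf1  N=1 Z=0
after  3: r0=0xfc r1=0x7b r2=0x78 r3=0x22 r4=0xf1  N=0 Z=0
after  4: r0=0xfc r1=0x7b r2=0x59 r3=0x22 r4=0xf1  N=0 Z=0
after  5: r0=0xfc r1=0x8a r2=0x59 r3=0x22 r4=0xf1  N=1 Z=0
after  6: r0=0xfc r1=0x8a r2=0x59 r3=0x59 r4=0xf1  N=1 Z=0
after  7: r0=0xfc r1=0x8a r2=0x7b r3=0x59 r4=0xf1  N=0 Z=0
-- IRQ taken; context saved, return-PC = 8 --

K = 7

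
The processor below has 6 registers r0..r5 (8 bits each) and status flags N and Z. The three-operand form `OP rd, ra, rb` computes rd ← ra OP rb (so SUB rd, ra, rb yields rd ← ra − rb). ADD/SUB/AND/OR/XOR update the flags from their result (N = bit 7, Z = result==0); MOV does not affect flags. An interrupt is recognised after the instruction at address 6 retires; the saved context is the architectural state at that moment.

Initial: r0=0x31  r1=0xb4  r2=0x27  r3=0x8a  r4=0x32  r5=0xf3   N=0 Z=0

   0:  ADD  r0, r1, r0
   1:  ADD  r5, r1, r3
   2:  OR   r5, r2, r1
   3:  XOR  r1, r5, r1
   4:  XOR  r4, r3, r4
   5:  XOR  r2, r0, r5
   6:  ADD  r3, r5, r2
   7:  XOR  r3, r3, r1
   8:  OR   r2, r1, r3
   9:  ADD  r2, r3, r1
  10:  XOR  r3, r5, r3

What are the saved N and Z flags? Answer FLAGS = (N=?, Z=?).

after  0: r0=0xe5 r1=0xb4 r2=0x27 r3=0x8a r4=0x32 r5=0xf3  N=1 Z=0
after  1: r0=0xe5 r1=0xb4 r2=0x27 r3=0x8a r4=0x32 r5=0x3e  N=0 Z=0
after  2: r0=0xe5 r1=0xb4 r2=0x27 r3=0x8a r4=0x32 r5=0xb7  N=1 Z=0
after  3: r0=0xe5 r1=0x03 r2=0x27 r3=0x8a r4=0x32 r5=0xb7  N=0 Z=0
after  4: r0=0xe5 r1=0x03 r2=0x27 r3=0x8a r4=0xb8 r5=0xb7  N=1 Z=0
after  5: r0=0xe5 r1=0x03 r2=0x52 r3=0x8a r4=0xb8 r5=0xb7  N=0 Z=0
after  6: r0=0xe5 r1=0x03 r2=0x52 r3=0x09 r4=0xb8 r5=0xb7  N=0 Z=0
-- IRQ taken; context saved, return-PC = 7 --

FLAGS = (N=0, Z=0)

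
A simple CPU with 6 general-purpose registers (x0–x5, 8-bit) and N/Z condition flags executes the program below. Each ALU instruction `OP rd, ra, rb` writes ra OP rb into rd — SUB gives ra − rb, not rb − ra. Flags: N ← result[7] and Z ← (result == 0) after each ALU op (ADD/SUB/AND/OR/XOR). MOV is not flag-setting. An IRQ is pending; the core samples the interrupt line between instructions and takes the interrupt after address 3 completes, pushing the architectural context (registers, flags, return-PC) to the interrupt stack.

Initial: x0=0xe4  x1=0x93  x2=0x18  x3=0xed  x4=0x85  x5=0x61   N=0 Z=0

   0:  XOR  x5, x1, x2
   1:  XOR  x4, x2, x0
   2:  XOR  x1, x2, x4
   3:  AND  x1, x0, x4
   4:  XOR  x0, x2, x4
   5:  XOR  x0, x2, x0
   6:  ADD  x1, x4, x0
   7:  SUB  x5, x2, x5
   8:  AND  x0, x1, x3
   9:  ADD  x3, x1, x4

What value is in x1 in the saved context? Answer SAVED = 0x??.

SAVED = 0xe4

after  0: x0=0xe4 x1=0x93 x2=0x18 x3=0xed x4=0x85 x5=0x8b  N=1 Z=0
after  1: x0=0xe4 x1=0x93 x2=0x18 x3=0xed x4=0xfc x5=0x8b  N=1 Z=0
after  2: x0=0xe4 x1=0xe4 x2=0x18 x3=0xed x4=0xfc x5=0x8b  N=1 Z=0
after  3: x0=0xe4 x1=0xe4 x2=0x18 x3=0xed x4=0xfc x5=0x8b  N=1 Z=0
-- IRQ taken; context saved, return-PC = 4 --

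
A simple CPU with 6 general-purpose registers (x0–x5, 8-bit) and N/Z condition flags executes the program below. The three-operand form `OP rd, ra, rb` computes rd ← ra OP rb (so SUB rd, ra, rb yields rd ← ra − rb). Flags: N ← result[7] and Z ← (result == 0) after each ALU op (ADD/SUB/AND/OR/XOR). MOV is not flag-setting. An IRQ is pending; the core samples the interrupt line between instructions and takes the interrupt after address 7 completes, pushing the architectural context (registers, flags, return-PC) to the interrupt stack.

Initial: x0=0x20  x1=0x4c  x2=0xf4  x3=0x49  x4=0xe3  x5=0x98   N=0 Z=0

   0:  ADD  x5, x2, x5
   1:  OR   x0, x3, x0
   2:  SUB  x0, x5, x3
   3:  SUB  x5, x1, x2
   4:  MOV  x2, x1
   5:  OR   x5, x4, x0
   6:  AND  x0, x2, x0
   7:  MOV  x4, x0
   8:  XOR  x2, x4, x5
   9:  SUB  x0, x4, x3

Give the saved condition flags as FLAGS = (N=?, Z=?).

after  0: x0=0x20 x1=0x4c x2=0xf4 x3=0x49 x4=0xe3 x5=0x8c  N=1 Z=0
after  1: x0=0x69 x1=0x4c x2=0xf4 x3=0x49 x4=0xe3 x5=0x8c  N=0 Z=0
after  2: x0=0x43 x1=0x4c x2=0xf4 x3=0x49 x4=0xe3 x5=0x8c  N=0 Z=0
after  3: x0=0x43 x1=0x4c x2=0xf4 x3=0x49 x4=0xe3 x5=0x58  N=0 Z=0
after  4: x0=0x43 x1=0x4c x2=0x4c x3=0x49 x4=0xe3 x5=0x58  N=0 Z=0
after  5: x0=0x43 x1=0x4c x2=0x4c x3=0x49 x4=0xe3 x5=0xe3  N=1 Z=0
after  6: x0=0x40 x1=0x4c x2=0x4c x3=0x49 x4=0xe3 x5=0xe3  N=0 Z=0
after  7: x0=0x40 x1=0x4c x2=0x4c x3=0x49 x4=0x40 x5=0xe3  N=0 Z=0
-- IRQ taken; context saved, return-PC = 8 --

FLAGS = (N=0, Z=0)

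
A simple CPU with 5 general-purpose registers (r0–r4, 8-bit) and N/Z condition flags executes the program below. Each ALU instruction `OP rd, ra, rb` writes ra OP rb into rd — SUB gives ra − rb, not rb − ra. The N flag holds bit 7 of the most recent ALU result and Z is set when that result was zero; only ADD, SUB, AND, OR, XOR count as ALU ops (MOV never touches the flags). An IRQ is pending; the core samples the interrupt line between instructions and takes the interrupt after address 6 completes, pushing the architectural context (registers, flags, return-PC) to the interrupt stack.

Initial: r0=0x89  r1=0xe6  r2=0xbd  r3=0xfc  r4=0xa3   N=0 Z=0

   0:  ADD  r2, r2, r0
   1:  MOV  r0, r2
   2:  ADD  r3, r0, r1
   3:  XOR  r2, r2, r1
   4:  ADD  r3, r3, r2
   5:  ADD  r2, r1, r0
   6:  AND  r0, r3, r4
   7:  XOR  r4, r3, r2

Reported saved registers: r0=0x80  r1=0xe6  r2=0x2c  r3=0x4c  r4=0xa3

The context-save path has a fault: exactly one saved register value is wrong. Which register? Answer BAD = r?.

BAD = r3

after  0: r0=0x89 r1=0xe6 r2=0x46 r3=0xfc r4=0xa3  N=0 Z=0
after  1: r0=0x46 r1=0xe6 r2=0x46 r3=0xfc r4=0xa3  N=0 Z=0
after  2: r0=0x46 r1=0xe6 r2=0x46 r3=0x2c r4=0xa3  N=0 Z=0
after  3: r0=0x46 r1=0xe6 r2=0xa0 r3=0x2c r4=0xa3  N=1 Z=0
after  4: r0=0x46 r1=0xe6 r2=0xa0 r3=0xcc r4=0xa3  N=1 Z=0
after  5: r0=0x46 r1=0xe6 r2=0x2c r3=0xcc r4=0xa3  N=0 Z=0
after  6: r0=0x80 r1=0xe6 r2=0x2c r3=0xcc r4=0xa3  N=1 Z=0
-- IRQ taken; context saved, return-PC = 7 --
mismatch: r3: reported 0x4c vs actual 0xcc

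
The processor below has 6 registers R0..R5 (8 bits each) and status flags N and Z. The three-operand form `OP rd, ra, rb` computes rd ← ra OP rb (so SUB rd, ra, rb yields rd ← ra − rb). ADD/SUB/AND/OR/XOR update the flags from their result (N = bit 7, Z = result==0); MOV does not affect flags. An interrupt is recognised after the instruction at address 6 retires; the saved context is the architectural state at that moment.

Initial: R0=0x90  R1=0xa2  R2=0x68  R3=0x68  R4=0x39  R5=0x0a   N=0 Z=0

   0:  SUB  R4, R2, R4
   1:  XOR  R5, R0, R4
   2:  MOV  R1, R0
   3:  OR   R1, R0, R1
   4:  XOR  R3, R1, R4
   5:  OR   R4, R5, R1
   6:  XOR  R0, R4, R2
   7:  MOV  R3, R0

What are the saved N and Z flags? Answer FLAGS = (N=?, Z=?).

FLAGS = (N=1, Z=0)

after  0: R0=0x90 R1=0xa2 R2=0x68 R3=0x68 R4=0x2f R5=0x0a  N=0 Z=0
after  1: R0=0x90 R1=0xa2 R2=0x68 R3=0x68 R4=0x2f R5=0xbf  N=1 Z=0
after  2: R0=0x90 R1=0x90 R2=0x68 R3=0x68 R4=0x2f R5=0xbf  N=1 Z=0
after  3: R0=0x90 R1=0x90 R2=0x68 R3=0x68 R4=0x2f R5=0xbf  N=1 Z=0
after  4: R0=0x90 R1=0x90 R2=0x68 R3=0xbf R4=0x2f R5=0xbf  N=1 Z=0
after  5: R0=0x90 R1=0x90 R2=0x68 R3=0xbf R4=0xbf R5=0xbf  N=1 Z=0
after  6: R0=0xd7 R1=0x90 R2=0x68 R3=0xbf R4=0xbf R5=0xbf  N=1 Z=0
-- IRQ taken; context saved, return-PC = 7 --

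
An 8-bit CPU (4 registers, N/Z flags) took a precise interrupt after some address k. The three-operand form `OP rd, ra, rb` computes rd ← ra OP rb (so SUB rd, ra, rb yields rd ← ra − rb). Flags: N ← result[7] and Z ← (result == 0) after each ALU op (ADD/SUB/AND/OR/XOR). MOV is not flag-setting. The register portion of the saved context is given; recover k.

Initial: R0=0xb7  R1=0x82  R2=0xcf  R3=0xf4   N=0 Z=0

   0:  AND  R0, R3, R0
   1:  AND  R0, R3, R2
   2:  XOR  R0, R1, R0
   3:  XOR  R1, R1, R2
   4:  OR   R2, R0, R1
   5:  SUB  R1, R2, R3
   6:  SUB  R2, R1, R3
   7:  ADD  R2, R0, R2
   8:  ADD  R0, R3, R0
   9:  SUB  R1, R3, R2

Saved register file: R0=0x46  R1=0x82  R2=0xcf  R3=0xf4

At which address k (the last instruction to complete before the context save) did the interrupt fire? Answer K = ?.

after  0: R0=0xb4 R1=0x82 R2=0xcf R3=0xf4  N=1 Z=0
after  1: R0=0xc4 R1=0x82 R2=0xcf R3=0xf4  N=1 Z=0
after  2: R0=0x46 R1=0x82 R2=0xcf R3=0xf4  N=0 Z=0
-- IRQ taken; context saved, return-PC = 3 --

K = 2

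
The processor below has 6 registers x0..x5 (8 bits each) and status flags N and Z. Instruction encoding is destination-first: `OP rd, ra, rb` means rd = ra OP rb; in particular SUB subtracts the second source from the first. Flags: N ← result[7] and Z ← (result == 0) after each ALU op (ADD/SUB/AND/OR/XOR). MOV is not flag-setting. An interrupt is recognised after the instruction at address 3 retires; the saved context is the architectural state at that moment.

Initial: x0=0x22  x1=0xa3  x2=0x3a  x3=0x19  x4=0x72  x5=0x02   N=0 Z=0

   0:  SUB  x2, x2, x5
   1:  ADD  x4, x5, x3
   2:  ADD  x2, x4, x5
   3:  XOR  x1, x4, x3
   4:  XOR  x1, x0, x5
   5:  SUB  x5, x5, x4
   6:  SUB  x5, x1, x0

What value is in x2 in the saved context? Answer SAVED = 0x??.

SAVED = 0x1d

after  0: x0=0x22 x1=0xa3 x2=0x38 x3=0x19 x4=0x72 x5=0x02  N=0 Z=0
after  1: x0=0x22 x1=0xa3 x2=0x38 x3=0x19 x4=0x1b x5=0x02  N=0 Z=0
after  2: x0=0x22 x1=0xa3 x2=0x1d x3=0x19 x4=0x1b x5=0x02  N=0 Z=0
after  3: x0=0x22 x1=0x02 x2=0x1d x3=0x19 x4=0x1b x5=0x02  N=0 Z=0
-- IRQ taken; context saved, return-PC = 4 --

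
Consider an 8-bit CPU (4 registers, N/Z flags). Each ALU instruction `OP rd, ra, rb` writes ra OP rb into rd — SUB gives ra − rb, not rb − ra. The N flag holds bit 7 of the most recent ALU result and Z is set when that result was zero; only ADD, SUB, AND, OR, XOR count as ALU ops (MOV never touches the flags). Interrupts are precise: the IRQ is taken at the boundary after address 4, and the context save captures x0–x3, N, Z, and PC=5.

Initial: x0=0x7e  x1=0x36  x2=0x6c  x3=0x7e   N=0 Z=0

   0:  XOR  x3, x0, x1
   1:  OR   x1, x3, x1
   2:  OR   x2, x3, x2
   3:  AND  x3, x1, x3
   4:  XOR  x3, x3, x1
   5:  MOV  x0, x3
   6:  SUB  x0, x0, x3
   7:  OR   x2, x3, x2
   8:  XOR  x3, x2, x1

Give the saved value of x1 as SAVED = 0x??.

after  0: x0=0x7e x1=0x36 x2=0x6c x3=0x48  N=0 Z=0
after  1: x0=0x7e x1=0x7e x2=0x6c x3=0x48  N=0 Z=0
after  2: x0=0x7e x1=0x7e x2=0x6c x3=0x48  N=0 Z=0
after  3: x0=0x7e x1=0x7e x2=0x6c x3=0x48  N=0 Z=0
after  4: x0=0x7e x1=0x7e x2=0x6c x3=0x36  N=0 Z=0
-- IRQ taken; context saved, return-PC = 5 --

SAVED = 0x7e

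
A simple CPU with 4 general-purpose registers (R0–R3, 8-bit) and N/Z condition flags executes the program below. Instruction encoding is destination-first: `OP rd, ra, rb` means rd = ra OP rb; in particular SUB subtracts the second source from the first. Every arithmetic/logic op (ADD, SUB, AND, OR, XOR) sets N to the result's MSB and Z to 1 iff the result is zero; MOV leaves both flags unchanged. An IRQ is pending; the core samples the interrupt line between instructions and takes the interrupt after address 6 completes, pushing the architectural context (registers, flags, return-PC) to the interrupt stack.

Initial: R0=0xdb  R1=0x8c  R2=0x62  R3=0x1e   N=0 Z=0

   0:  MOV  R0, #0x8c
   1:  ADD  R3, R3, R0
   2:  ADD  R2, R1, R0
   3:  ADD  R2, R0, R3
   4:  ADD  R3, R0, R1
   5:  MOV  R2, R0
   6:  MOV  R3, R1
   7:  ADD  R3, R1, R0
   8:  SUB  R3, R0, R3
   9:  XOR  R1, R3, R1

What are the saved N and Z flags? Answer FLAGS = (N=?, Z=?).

FLAGS = (N=0, Z=0)

after  0: R0=0x8c R1=0x8c R2=0x62 R3=0x1e  N=0 Z=0
after  1: R0=0x8c R1=0x8c R2=0x62 R3=0xaa  N=1 Z=0
after  2: R0=0x8c R1=0x8c R2=0x18 R3=0xaa  N=0 Z=0
after  3: R0=0x8c R1=0x8c R2=0x36 R3=0xaa  N=0 Z=0
after  4: R0=0x8c R1=0x8c R2=0x36 R3=0x18  N=0 Z=0
after  5: R0=0x8c R1=0x8c R2=0x8c R3=0x18  N=0 Z=0
after  6: R0=0x8c R1=0x8c R2=0x8c R3=0x8c  N=0 Z=0
-- IRQ taken; context saved, return-PC = 7 --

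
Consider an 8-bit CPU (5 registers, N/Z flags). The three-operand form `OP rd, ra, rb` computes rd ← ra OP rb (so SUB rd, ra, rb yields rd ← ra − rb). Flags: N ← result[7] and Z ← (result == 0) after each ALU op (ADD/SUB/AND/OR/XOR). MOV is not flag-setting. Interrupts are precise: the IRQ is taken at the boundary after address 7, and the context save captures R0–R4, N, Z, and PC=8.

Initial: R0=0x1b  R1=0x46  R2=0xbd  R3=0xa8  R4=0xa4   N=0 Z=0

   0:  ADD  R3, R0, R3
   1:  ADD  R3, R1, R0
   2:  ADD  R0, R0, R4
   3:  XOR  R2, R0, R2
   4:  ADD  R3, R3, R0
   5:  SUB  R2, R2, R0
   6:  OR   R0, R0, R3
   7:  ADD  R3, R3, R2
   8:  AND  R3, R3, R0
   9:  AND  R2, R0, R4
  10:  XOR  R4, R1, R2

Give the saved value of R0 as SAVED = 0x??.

SAVED = 0xbf

after  0: R0=0x1b R1=0x46 R2=0xbd R3=0xc3 R4=0xa4  N=1 Z=0
after  1: R0=0x1b R1=0x46 R2=0xbd R3=0x61 R4=0xa4  N=0 Z=0
after  2: R0=0xbf R1=0x46 R2=0xbd R3=0x61 R4=0xa4  N=1 Z=0
after  3: R0=0xbf R1=0x46 R2=0x02 R3=0x61 R4=0xa4  N=0 Z=0
after  4: R0=0xbf R1=0x46 R2=0x02 R3=0x20 R4=0xa4  N=0 Z=0
after  5: R0=0xbf R1=0x46 R2=0x43 R3=0x20 R4=0xa4  N=0 Z=0
after  6: R0=0xbf R1=0x46 R2=0x43 R3=0x20 R4=0xa4  N=1 Z=0
after  7: R0=0xbf R1=0x46 R2=0x43 R3=0x63 R4=0xa4  N=0 Z=0
-- IRQ taken; context saved, return-PC = 8 --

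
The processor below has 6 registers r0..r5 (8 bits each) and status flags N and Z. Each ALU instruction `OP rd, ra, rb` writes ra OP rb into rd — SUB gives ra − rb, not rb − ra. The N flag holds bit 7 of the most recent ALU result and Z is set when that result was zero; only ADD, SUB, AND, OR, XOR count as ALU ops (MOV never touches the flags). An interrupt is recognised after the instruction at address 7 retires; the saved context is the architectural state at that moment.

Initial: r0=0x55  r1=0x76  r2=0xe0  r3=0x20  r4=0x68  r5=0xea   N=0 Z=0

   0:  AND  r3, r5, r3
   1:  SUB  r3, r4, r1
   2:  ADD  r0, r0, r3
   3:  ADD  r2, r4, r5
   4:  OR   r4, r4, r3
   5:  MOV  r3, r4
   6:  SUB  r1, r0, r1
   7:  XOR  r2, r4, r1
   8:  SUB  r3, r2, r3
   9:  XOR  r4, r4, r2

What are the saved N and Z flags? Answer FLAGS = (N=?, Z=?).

FLAGS = (N=0, Z=0)

after  0: r0=0x55 r1=0x76 r2=0xe0 r3=0x20 r4=0x68 r5=0xea  N=0 Z=0
after  1: r0=0x55 r1=0x76 r2=0xe0 r3=0xf2 r4=0x68 r5=0xea  N=1 Z=0
after  2: r0=0x47 r1=0x76 r2=0xe0 r3=0xf2 r4=0x68 r5=0xea  N=0 Z=0
after  3: r0=0x47 r1=0x76 r2=0x52 r3=0xf2 r4=0x68 r5=0xea  N=0 Z=0
after  4: r0=0x47 r1=0x76 r2=0x52 r3=0xf2 r4=0xfa r5=0xea  N=1 Z=0
after  5: r0=0x47 r1=0x76 r2=0x52 r3=0xfa r4=0xfa r5=0xea  N=1 Z=0
after  6: r0=0x47 r1=0xd1 r2=0x52 r3=0xfa r4=0xfa r5=0xea  N=1 Z=0
after  7: r0=0x47 r1=0xd1 r2=0x2b r3=0xfa r4=0xfa r5=0xea  N=0 Z=0
-- IRQ taken; context saved, return-PC = 8 --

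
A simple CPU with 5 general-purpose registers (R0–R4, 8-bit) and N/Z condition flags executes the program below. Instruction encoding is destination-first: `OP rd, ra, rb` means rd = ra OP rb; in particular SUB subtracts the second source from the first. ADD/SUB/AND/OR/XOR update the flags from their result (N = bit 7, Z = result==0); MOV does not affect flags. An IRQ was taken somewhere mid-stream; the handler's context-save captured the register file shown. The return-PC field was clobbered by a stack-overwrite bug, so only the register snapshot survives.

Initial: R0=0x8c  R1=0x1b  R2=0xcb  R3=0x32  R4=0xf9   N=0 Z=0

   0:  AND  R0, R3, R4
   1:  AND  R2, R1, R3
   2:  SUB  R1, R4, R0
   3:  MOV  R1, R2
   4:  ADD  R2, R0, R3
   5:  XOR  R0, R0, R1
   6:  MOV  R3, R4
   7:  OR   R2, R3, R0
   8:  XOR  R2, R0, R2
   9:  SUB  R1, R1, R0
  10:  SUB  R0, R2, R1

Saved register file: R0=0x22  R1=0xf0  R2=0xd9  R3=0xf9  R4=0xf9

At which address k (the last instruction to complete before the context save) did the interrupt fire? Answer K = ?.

K = 9

after  0: R0=0x30 R1=0x1b R2=0xcb R3=0x32 R4=0xf9  N=0 Z=0
after  1: R0=0x30 R1=0x1b R2=0x12 R3=0x32 R4=0xf9  N=0 Z=0
after  2: R0=0x30 R1=0xc9 R2=0x12 R3=0x32 R4=0xf9  N=1 Z=0
after  3: R0=0x30 R1=0x12 R2=0x12 R3=0x32 R4=0xf9  N=1 Z=0
after  4: R0=0x30 R1=0x12 R2=0x62 R3=0x32 R4=0xf9  N=0 Z=0
after  5: R0=0x22 R1=0x12 R2=0x62 R3=0x32 R4=0xf9  N=0 Z=0
after  6: R0=0x22 R1=0x12 R2=0x62 R3=0xf9 R4=0xf9  N=0 Z=0
after  7: R0=0x22 R1=0x12 R2=0xfb R3=0xf9 R4=0xf9  N=1 Z=0
after  8: R0=0x22 R1=0x12 R2=0xd9 R3=0xf9 R4=0xf9  N=1 Z=0
after  9: R0=0x22 R1=0xf0 R2=0xd9 R3=0xf9 R4=0xf9  N=1 Z=0
-- IRQ taken; context saved, return-PC = 10 --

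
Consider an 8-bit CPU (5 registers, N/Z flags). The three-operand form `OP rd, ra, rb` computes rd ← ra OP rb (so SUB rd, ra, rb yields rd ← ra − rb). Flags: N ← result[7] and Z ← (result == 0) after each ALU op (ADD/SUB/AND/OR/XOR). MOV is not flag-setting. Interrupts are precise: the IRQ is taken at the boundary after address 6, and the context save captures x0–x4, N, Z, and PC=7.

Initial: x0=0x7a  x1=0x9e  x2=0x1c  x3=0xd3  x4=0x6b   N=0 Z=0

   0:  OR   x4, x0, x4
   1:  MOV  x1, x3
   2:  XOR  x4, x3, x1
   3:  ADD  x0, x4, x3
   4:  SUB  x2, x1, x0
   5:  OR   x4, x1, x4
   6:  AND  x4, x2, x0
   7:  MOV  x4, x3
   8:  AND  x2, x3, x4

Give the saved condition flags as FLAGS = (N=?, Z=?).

FLAGS = (N=0, Z=1)

after  0: x0=0x7a x1=0x9e x2=0x1c x3=0xd3 x4=0x7b  N=0 Z=0
after  1: x0=0x7a x1=0xd3 x2=0x1c x3=0xd3 x4=0x7b  N=0 Z=0
after  2: x0=0x7a x1=0xd3 x2=0x1c x3=0xd3 x4=0x00  N=0 Z=1
after  3: x0=0xd3 x1=0xd3 x2=0x1c x3=0xd3 x4=0x00  N=1 Z=0
after  4: x0=0xd3 x1=0xd3 x2=0x00 x3=0xd3 x4=0x00  N=0 Z=1
after  5: x0=0xd3 x1=0xd3 x2=0x00 x3=0xd3 x4=0xd3  N=1 Z=0
after  6: x0=0xd3 x1=0xd3 x2=0x00 x3=0xd3 x4=0x00  N=0 Z=1
-- IRQ taken; context saved, return-PC = 7 --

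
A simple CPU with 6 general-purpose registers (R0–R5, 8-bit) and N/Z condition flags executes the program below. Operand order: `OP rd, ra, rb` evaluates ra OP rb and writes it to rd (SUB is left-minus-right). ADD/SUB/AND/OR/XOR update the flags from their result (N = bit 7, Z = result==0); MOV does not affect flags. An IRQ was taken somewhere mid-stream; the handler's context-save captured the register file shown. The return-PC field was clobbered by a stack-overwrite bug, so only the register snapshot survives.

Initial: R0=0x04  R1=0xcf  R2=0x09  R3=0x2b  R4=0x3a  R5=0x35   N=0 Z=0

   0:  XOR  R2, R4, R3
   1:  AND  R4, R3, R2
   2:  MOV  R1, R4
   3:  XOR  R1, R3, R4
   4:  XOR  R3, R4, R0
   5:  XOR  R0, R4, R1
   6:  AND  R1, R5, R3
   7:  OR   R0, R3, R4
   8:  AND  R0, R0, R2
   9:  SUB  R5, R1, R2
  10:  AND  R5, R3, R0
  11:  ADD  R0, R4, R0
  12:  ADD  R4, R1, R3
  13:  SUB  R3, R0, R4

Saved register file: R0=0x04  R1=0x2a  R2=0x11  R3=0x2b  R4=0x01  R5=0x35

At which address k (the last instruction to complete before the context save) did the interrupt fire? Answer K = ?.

after  0: R0=0x04 R1=0xcf R2=0x11 R3=0x2b R4=0x3a R5=0x35  N=0 Z=0
after  1: R0=0x04 R1=0xcf R2=0x11 R3=0x2b R4=0x01 R5=0x35  N=0 Z=0
after  2: R0=0x04 R1=0x01 R2=0x11 R3=0x2b R4=0x01 R5=0x35  N=0 Z=0
after  3: R0=0x04 R1=0x2a R2=0x11 R3=0x2b R4=0x01 R5=0x35  N=0 Z=0
-- IRQ taken; context saved, return-PC = 4 --

K = 3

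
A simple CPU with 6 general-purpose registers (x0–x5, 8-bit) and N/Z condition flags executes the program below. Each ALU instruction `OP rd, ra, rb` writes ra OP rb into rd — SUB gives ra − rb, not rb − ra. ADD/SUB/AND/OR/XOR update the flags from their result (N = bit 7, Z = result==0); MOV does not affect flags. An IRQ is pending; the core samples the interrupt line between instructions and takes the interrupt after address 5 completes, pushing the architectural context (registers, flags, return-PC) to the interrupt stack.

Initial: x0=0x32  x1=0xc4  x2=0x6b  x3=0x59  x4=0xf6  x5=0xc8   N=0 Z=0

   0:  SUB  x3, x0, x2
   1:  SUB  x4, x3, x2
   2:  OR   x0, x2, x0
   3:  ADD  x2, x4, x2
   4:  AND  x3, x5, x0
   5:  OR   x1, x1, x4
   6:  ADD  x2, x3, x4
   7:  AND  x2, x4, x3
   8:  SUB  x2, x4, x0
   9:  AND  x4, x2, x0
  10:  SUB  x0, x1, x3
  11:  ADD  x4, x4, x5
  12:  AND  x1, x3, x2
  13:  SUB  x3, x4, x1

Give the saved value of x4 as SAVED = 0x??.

SAVED = 0x5c

after  0: x0=0x32 x1=0xc4 x2=0x6b x3=0xc7 x4=0xf6 x5=0xc8  N=1 Z=0
after  1: x0=0x32 x1=0xc4 x2=0x6b x3=0xc7 x4=0x5c x5=0xc8  N=0 Z=0
after  2: x0=0x7b x1=0xc4 x2=0x6b x3=0xc7 x4=0x5c x5=0xc8  N=0 Z=0
after  3: x0=0x7b x1=0xc4 x2=0xc7 x3=0xc7 x4=0x5c x5=0xc8  N=1 Z=0
after  4: x0=0x7b x1=0xc4 x2=0xc7 x3=0x48 x4=0x5c x5=0xc8  N=0 Z=0
after  5: x0=0x7b x1=0xdc x2=0xc7 x3=0x48 x4=0x5c x5=0xc8  N=1 Z=0
-- IRQ taken; context saved, return-PC = 6 --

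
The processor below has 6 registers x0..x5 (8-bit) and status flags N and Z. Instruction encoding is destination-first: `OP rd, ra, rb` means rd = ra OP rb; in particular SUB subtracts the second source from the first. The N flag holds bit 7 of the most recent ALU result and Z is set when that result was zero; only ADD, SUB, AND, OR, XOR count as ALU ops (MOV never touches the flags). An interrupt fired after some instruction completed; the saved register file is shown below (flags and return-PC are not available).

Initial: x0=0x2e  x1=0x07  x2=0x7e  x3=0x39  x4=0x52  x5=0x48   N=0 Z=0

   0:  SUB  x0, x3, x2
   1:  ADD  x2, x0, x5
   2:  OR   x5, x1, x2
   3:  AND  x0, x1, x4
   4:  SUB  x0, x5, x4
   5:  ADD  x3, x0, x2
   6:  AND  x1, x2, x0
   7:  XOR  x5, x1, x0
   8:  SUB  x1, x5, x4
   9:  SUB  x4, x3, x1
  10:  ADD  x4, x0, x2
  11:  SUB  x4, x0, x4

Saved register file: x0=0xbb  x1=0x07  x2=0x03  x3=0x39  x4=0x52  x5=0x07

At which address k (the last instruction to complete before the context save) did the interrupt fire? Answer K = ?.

after  0: x0=0xbb x1=0x07 x2=0x7e x3=0x39 x4=0x52 x5=0x48  N=1 Z=0
after  1: x0=0xbb x1=0x07 x2=0x03 x3=0x39 x4=0x52 x5=0x48  N=0 Z=0
after  2: x0=0xbb x1=0x07 x2=0x03 x3=0x39 x4=0x52 x5=0x07  N=0 Z=0
-- IRQ taken; context saved, return-PC = 3 --

K = 2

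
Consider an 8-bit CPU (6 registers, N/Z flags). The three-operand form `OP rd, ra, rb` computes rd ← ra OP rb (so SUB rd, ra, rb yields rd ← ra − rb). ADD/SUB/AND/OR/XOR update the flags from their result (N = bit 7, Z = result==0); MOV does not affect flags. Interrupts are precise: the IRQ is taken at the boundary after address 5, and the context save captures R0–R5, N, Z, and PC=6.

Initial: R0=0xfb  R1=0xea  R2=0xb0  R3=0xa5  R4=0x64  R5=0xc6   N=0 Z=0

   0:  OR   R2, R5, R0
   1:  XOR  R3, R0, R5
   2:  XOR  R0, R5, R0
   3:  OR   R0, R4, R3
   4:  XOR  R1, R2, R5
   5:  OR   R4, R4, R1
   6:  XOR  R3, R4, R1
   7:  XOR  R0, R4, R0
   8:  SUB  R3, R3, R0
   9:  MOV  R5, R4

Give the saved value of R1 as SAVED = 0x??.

SAVED = 0x39

after  0: R0=0xfb R1=0xea R2=0xff R3=0xa5 R4=0x64 R5=0xc6  N=1 Z=0
after  1: R0=0xfb R1=0xea R2=0xff R3=0x3d R4=0x64 R5=0xc6  N=0 Z=0
after  2: R0=0x3d R1=0xea R2=0xff R3=0x3d R4=0x64 R5=0xc6  N=0 Z=0
after  3: R0=0x7d R1=0xea R2=0xff R3=0x3d R4=0x64 R5=0xc6  N=0 Z=0
after  4: R0=0x7d R1=0x39 R2=0xff R3=0x3d R4=0x64 R5=0xc6  N=0 Z=0
after  5: R0=0x7d R1=0x39 R2=0xff R3=0x3d R4=0x7d R5=0xc6  N=0 Z=0
-- IRQ taken; context saved, return-PC = 6 --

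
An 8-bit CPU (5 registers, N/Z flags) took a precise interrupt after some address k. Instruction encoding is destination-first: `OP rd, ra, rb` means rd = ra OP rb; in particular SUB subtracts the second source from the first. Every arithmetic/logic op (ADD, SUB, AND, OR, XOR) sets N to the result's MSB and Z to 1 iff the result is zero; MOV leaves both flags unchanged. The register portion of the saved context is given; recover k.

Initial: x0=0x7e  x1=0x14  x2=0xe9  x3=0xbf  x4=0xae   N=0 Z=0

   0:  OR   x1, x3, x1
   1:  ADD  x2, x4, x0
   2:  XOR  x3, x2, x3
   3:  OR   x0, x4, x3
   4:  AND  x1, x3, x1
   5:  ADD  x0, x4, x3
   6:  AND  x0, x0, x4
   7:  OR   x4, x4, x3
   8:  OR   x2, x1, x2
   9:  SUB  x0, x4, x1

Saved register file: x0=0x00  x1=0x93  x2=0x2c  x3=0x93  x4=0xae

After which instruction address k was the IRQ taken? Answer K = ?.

K = 6

after  0: x0=0x7e x1=0xbf x2=0xe9 x3=0xbf x4=0xae  N=1 Z=0
after  1: x0=0x7e x1=0xbf x2=0x2c x3=0xbf x4=0xae  N=0 Z=0
after  2: x0=0x7e x1=0xbf x2=0x2c x3=0x93 x4=0xae  N=1 Z=0
after  3: x0=0xbf x1=0xbf x2=0x2c x3=0x93 x4=0xae  N=1 Z=0
after  4: x0=0xbf x1=0x93 x2=0x2c x3=0x93 x4=0xae  N=1 Z=0
after  5: x0=0x41 x1=0x93 x2=0x2c x3=0x93 x4=0xae  N=0 Z=0
after  6: x0=0x00 x1=0x93 x2=0x2c x3=0x93 x4=0xae  N=0 Z=1
-- IRQ taken; context saved, return-PC = 7 --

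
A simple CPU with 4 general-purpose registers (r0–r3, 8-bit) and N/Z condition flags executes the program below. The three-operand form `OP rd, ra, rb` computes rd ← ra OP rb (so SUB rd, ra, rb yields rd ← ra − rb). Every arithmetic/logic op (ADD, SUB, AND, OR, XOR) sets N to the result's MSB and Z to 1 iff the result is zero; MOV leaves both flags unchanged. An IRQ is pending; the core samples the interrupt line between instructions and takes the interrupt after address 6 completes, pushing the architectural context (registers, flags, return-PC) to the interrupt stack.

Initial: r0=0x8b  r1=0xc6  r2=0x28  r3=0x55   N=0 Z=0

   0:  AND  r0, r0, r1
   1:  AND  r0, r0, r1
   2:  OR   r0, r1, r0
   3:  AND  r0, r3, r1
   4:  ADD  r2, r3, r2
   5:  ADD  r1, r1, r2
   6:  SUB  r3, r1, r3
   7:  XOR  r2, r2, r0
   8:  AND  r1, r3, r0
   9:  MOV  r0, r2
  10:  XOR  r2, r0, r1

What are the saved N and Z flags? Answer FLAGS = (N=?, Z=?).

after  0: r0=0x82 r1=0xc6 r2=0x28 r3=0x55  N=1 Z=0
after  1: r0=0x82 r1=0xc6 r2=0x28 r3=0x55  N=1 Z=0
after  2: r0=0xc6 r1=0xc6 r2=0x28 r3=0x55  N=1 Z=0
after  3: r0=0x44 r1=0xc6 r2=0x28 r3=0x55  N=0 Z=0
after  4: r0=0x44 r1=0xc6 r2=0x7d r3=0x55  N=0 Z=0
after  5: r0=0x44 r1=0x43 r2=0x7d r3=0x55  N=0 Z=0
after  6: r0=0x44 r1=0x43 r2=0x7d r3=0xee  N=1 Z=0
-- IRQ taken; context saved, return-PC = 7 --

FLAGS = (N=1, Z=0)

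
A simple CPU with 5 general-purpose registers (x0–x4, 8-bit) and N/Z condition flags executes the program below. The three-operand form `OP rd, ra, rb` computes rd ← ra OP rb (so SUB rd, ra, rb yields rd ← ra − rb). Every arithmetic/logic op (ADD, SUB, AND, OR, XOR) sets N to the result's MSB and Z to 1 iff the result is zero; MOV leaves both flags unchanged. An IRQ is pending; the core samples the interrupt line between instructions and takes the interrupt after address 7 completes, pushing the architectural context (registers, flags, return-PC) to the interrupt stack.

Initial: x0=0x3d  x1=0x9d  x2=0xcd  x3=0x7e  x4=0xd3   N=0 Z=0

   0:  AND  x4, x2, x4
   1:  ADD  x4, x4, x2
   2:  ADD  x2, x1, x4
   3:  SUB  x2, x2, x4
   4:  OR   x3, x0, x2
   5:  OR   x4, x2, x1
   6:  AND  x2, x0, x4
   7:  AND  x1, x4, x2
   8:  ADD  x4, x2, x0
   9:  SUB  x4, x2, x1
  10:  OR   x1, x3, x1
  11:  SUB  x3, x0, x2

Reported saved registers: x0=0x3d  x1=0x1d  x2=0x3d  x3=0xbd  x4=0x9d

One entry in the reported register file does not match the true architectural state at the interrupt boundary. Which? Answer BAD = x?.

after  0: x0=0x3d x1=0x9d x2=0xcd x3=0x7e x4=0xc1  N=1 Z=0
after  1: x0=0x3d x1=0x9d x2=0xcd x3=0x7e x4=0x8e  N=1 Z=0
after  2: x0=0x3d x1=0x9d x2=0x2b x3=0x7e x4=0x8e  N=0 Z=0
after  3: x0=0x3d x1=0x9d x2=0x9d x3=0x7e x4=0x8e  N=1 Z=0
after  4: x0=0x3d x1=0x9d x2=0x9d x3=0xbd x4=0x8e  N=1 Z=0
after  5: x0=0x3d x1=0x9d x2=0x9d x3=0xbd x4=0x9d  N=1 Z=0
after  6: x0=0x3d x1=0x9d x2=0x1d x3=0xbd x4=0x9d  N=0 Z=0
after  7: x0=0x3d x1=0x1d x2=0x1d x3=0xbd x4=0x9d  N=0 Z=0
-- IRQ taken; context saved, return-PC = 8 --
mismatch: x2: reported 0x3d vs actual 0x1d

BAD = x2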